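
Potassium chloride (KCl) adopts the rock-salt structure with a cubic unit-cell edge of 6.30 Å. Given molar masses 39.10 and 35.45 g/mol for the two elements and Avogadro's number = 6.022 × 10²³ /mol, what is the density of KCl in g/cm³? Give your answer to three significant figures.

1.98 g/cm³

The rock-salt structure contains Z = 4 formula units per cell; M(KCl) = 39.10 + 35.45 = 74.55 g/mol.
a³ = (6.300 × 10^-8 cm)³ = 2.500 × 10^-22 cm³.
ρ = 4 × 74.55 / (6.022 × 10²³ × 2.500 × 10^-22) = 1.980 g/cm³.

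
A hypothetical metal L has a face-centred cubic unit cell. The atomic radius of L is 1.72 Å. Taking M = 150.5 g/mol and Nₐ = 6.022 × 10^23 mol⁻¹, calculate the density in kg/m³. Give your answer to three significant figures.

8680 kg/m³

In an FCC lattice, atoms touch along the face diagonal, so √2·a = 4r, giving a = 4.865 Å = 4.865 × 10^-8 cm.
With Z = 4, ρ = Z·M/(N_A·a³) = 4 × 150.5 / (6.022 × 10²³ × 1.151 × 10^-22) = 8.682 g/cm³ = 8680 kg/m³.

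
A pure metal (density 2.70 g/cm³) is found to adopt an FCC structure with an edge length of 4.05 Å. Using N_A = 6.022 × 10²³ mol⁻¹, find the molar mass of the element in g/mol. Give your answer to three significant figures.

27.0 g/mol

An FCC cell has Z = 4 atoms; a = 4.050 × 10^-8 cm.
M = ρ·N_A·a³/Z = 2.70 × 6.022 × 10²³ × 6.643 × 10^-23 / 4 = 27.0 g/mol.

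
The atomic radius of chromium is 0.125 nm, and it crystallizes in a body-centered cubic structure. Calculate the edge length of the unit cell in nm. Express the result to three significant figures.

0.289 nm

In a BCC lattice, atoms touch along the body diagonal, so √3·a = 4r.
a = 4r/√3 = 4 × 0.125 / 1.7321 = 0.289 nm.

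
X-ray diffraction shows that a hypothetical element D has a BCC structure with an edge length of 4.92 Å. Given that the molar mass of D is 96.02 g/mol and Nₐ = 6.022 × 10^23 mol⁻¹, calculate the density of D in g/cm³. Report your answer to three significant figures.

2.68 g/cm³

A BCC unit cell contains Z = 2 atoms.
Cell volume: a³ = (4.92 Å)³ = (4.920 × 10^-8 cm)³ = 1.191 × 10^-22 cm³.
ρ = Z·M/(N_A·a³) = 2 × 96.02 / (6.022 × 10²³ × 1.191 × 10^-22) = 2.678 g/cm³.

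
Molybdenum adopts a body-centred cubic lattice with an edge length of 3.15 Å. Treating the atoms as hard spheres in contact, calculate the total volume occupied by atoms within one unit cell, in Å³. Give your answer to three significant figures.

21.3 Å³

In a BCC lattice atoms touch along the body diagonal, so √3·a = 4r, so r = 0.4330a = 1.364 Å.
V_atoms = Z × (4/3)πr³ = 2 × (4/3)π × (1.364)³ = 21.3 Å³.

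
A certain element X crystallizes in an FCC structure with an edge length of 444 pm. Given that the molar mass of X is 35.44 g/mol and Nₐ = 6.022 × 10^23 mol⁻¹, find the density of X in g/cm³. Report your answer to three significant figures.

2.69 g/cm³

An FCC unit cell contains Z = 4 atoms.
Cell volume: a³ = (444 pm)³ = (4.440 × 10^-8 cm)³ = 8.753 × 10^-23 cm³.
ρ = Z·M/(N_A·a³) = 4 × 35.44 / (6.022 × 10²³ × 8.753 × 10^-23) = 2.689 g/cm³.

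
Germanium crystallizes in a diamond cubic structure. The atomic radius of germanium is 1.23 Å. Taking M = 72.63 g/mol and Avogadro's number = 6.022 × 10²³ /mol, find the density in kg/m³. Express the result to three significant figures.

5260 kg/m³

In a diamond cubic lattice, nearest neighbors lie along the body diagonal with √3·a = 8r, giving a = 5.681 Å = 5.681 × 10^-8 cm.
With Z = 8, ρ = Z·M/(N_A·a³) = 8 × 72.63 / (6.022 × 10²³ × 1.834 × 10^-22) = 5.262 g/cm³ = 5260 kg/m³.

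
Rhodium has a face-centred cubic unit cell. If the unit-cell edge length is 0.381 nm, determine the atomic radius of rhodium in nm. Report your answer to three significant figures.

In an FCC lattice, atoms touch along the face diagonal, so √2·a = 4r.
r = √2·a/4 = 1.4142 × 0.381 / 4 = 0.135 nm.

0.135 nm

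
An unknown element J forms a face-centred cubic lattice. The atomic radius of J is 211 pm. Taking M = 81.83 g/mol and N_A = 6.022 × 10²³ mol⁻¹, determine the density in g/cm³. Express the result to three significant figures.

2.56 g/cm³

In an FCC lattice, atoms touch along the face diagonal, so √2·a = 4r, giving a = 596.8 pm = 5.968 × 10^-8 cm.
With Z = 4, ρ = Z·M/(N_A·a³) = 4 × 81.83 / (6.022 × 10²³ × 2.126 × 10^-22) = 2.557 g/cm³.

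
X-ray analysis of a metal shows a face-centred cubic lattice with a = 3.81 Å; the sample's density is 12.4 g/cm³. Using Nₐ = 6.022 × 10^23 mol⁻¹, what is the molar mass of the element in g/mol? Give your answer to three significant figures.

103 g/mol

An FCC cell has Z = 4 atoms; a = 3.810 × 10^-8 cm.
M = ρ·N_A·a³/Z = 12.4 × 6.022 × 10²³ × 5.531 × 10^-23 / 4 = 103 g/mol.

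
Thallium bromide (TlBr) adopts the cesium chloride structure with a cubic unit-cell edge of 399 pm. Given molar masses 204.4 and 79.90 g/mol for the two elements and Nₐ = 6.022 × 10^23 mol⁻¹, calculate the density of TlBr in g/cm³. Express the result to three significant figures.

The cesium chloride structure contains Z = 1 formula unit per cell; M(TlBr) = 204.4 + 79.90 = 284.3 g/mol.
a³ = (3.990 × 10^-8 cm)³ = 6.352 × 10^-23 cm³.
ρ = 1 × 284.3 / (6.022 × 10²³ × 6.352 × 10^-23) = 7.432 g/cm³.

7.43 g/cm³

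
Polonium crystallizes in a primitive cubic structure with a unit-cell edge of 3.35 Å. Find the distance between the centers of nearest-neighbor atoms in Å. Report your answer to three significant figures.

In a simple cubic structure, atoms touch along the cell edge, so a = 2r; the nearest-neighbor distance equals 2r = 1.000·a.
d = 1.000 × 3.35 = 3.35 Å.

3.35 Å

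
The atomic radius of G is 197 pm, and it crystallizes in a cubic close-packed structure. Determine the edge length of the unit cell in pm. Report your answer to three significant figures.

In an FCC lattice, atoms touch along the face diagonal, so √2·a = 4r.
a = 4r/√2 = 4 × 197 / 1.4142 = 557 pm.

557 pm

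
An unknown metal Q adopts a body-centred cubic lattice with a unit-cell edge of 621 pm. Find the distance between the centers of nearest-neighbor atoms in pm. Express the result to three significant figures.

In a BCC structure, atoms touch along the body diagonal, so √3·a = 4r; the nearest-neighbor distance equals 2r = 0.8660·a.
d = 0.8660 × 621 = 538 pm.

538 pm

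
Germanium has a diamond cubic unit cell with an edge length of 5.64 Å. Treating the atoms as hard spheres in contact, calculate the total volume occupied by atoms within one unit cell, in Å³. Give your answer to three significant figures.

In a diamond cubic lattice nearest neighbors lie along the body diagonal with √3·a = 8r, so r = 0.2165a = 1.221 Å.
V_atoms = Z × (4/3)πr³ = 8 × (4/3)π × (1.221)³ = 61.0 Å³.

61.0 Å³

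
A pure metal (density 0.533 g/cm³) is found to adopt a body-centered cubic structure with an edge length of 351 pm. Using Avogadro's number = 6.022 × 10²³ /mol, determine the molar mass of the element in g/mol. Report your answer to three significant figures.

6.94 g/mol

A BCC cell has Z = 2 atoms; a = 3.510 × 10^-8 cm.
M = ρ·N_A·a³/Z = 0.533 × 6.022 × 10²³ × 4.324 × 10^-23 / 2 = 6.94 g/mol.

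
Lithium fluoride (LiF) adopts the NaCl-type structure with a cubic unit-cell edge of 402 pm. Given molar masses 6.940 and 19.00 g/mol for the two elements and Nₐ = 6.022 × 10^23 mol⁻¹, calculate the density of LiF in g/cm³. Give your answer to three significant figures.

The NaCl-type structure contains Z = 4 formula units per cell; M(LiF) = 6.940 + 19.00 = 25.94 g/mol.
a³ = (4.020 × 10^-8 cm)³ = 6.496 × 10^-23 cm³.
ρ = 4 × 25.94 / (6.022 × 10²³ × 6.496 × 10^-23) = 2.652 g/cm³.

2.65 g/cm³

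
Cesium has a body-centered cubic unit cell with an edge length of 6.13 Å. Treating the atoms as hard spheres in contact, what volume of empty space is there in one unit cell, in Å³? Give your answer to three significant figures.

73.7 Å³

In a BCC lattice atoms touch along the body diagonal, so √3·a = 4r, so r = 0.4330a = 2.654 Å.
V_cell = a³ = 230.3 Å³; V_atoms = 2 × (4/3)πr³ = 156.7 Å³.
Empty space = 230.3 − 156.7 = 73.7 Å³.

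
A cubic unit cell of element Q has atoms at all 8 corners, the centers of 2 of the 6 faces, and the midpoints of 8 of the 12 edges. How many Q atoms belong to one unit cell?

4

Corner atoms are shared by 8 cells (1/8 each), face atoms by 2 (1/2 each), edge atoms by 4 (1/4 each).
Net atoms = 8 × 1/8 + 2 × 1/2 + 8 × 1/4 = 1 + 1 + 2 = 4.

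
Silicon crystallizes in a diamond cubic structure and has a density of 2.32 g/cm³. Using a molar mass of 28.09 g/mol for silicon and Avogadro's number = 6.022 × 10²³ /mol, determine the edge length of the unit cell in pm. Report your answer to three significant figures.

544 pm

With Z = 8 atoms per diamond cubic cell, a³ = Z·M/(N_A·ρ) = 8 × 28.09 / (6.022 × 10²³ × 2.320 g/cm³) = 1.608 × 10^-22 cm³.
a = (1.608 × 10^-22)^(1/3) = 5.438 × 10^-8 cm = 544 pm.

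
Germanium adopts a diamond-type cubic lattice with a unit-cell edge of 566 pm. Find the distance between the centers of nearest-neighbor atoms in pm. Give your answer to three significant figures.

In a diamond cubic structure, nearest neighbors lie along the body diagonal with √3·a = 8r; the nearest-neighbor distance equals 2r = 0.4330·a.
d = 0.4330 × 566 = 245 pm.

245 pm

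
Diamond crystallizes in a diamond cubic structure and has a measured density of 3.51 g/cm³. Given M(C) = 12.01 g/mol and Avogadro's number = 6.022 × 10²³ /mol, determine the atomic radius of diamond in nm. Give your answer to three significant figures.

0.0773 nm

For a diamond cubic cell (Z = 8), a³ = Z·M/(N_A·ρ) = 8 × 12.01 / (6.022 × 10²³ × 3.510) = 4.546 × 10^-23 cm³, so a = 3.569 × 10^-8 cm = 0.3569 nm.
Nearest neighbors lie along the body diagonal with √3·a = 8r, so r = 0.2165 × a = 0.0773 nm.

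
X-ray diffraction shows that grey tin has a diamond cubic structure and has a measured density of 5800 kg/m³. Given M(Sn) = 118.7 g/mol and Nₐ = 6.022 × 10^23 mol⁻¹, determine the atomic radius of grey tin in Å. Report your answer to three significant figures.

1.40 Å

For a diamond cubic cell (Z = 8), a³ = Z·M/(N_A·ρ) = 8 × 118.7 / (6.022 × 10²³ × 5.800) = 2.719 × 10^-22 cm³, so a = 6.478 × 10^-8 cm = 6.478 Å.
Nearest neighbors lie along the body diagonal with √3·a = 8r, so r = 0.2165 × a = 1.40 Å.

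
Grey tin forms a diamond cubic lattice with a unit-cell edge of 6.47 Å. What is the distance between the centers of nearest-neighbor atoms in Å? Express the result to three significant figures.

2.80 Å

In a diamond cubic structure, nearest neighbors lie along the body diagonal with √3·a = 8r; the nearest-neighbor distance equals 2r = 0.4330·a.
d = 0.4330 × 6.47 = 2.80 Å.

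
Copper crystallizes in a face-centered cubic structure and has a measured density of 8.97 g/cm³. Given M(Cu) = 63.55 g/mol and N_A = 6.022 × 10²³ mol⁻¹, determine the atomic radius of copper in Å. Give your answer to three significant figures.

For an FCC cell (Z = 4), a³ = Z·M/(N_A·ρ) = 4 × 63.55 / (6.022 × 10²³ × 8.970) = 4.706 × 10^-23 cm³, so a = 3.610 × 10^-8 cm = 3.610 Å.
Atoms touch along the face diagonal, so √2·a = 4r, so r = 0.3536 × a = 1.28 Å.

1.28 Å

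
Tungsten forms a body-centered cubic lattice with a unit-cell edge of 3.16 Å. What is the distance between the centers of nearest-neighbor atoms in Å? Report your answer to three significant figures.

2.74 Å

In a BCC structure, atoms touch along the body diagonal, so √3·a = 4r; the nearest-neighbor distance equals 2r = 0.8660·a.
d = 0.8660 × 3.16 = 2.74 Å.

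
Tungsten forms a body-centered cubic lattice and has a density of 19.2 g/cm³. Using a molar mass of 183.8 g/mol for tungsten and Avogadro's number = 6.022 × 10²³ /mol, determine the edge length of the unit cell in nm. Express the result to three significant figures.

With Z = 2 atoms per BCC cell, a³ = Z·M/(N_A·ρ) = 2 × 183.8 / (6.022 × 10²³ × 19.20 g/cm³) = 3.179 × 10^-23 cm³.
a = (3.179 × 10^-23)^(1/3) = 3.168 × 10^-8 cm = 0.317 nm.

0.317 nm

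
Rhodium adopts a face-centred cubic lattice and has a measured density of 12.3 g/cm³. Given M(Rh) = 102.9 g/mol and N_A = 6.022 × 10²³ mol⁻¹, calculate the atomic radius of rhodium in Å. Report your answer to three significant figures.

1.35 Å

For an FCC cell (Z = 4), a³ = Z·M/(N_A·ρ) = 4 × 102.9 / (6.022 × 10²³ × 12.30) = 5.557 × 10^-23 cm³, so a = 3.816 × 10^-8 cm = 3.816 Å.
Atoms touch along the face diagonal, so √2·a = 4r, so r = 0.3536 × a = 1.35 Å.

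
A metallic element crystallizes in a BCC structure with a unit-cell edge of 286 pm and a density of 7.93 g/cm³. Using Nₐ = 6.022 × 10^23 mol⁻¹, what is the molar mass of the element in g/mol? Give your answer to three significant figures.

A BCC cell has Z = 2 atoms; a = 2.860 × 10^-8 cm.
M = ρ·N_A·a³/Z = 7.93 × 6.022 × 10²³ × 2.339 × 10^-23 / 2 = 55.9 g/mol.

55.9 g/mol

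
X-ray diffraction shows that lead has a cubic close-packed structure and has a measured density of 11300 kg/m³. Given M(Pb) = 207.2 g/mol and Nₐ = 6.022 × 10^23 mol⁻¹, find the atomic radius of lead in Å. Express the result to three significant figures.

1.75 Å

For an FCC cell (Z = 4), a³ = Z·M/(N_A·ρ) = 4 × 207.2 / (6.022 × 10²³ × 11.30) = 1.218 × 10^-22 cm³, so a = 4.957 × 10^-8 cm = 4.957 Å.
Atoms touch along the face diagonal, so √2·a = 4r, so r = 0.3536 × a = 1.75 Å.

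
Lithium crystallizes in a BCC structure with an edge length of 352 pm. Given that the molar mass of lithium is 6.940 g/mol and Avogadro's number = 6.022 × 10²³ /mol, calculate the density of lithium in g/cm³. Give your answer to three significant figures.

A BCC unit cell contains Z = 2 atoms.
Cell volume: a³ = (352 pm)³ = (3.520 × 10^-8 cm)³ = 4.361 × 10^-23 cm³.
ρ = Z·M/(N_A·a³) = 2 × 6.940 / (6.022 × 10²³ × 4.361 × 10^-23) = 0.5285 g/cm³.

0.528 g/cm³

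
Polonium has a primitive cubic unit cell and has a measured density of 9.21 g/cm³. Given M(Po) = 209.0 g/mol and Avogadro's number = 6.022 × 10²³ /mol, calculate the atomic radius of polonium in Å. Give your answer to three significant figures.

For a simple cubic cell (Z = 1), a³ = Z·M/(N_A·ρ) = 1 × 209.0 / (6.022 × 10²³ × 9.210) = 3.768 × 10^-23 cm³, so a = 3.353 × 10^-8 cm = 3.353 Å.
Atoms touch along the cell edge, so a = 2r, so r = 0.5000 × a = 1.68 Å.

1.68 Å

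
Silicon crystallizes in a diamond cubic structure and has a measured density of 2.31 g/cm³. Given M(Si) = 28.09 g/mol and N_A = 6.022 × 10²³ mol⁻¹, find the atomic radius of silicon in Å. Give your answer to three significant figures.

For a diamond cubic cell (Z = 8), a³ = Z·M/(N_A·ρ) = 8 × 28.09 / (6.022 × 10²³ × 2.310) = 1.615 × 10^-22 cm³, so a = 5.446 × 10^-8 cm = 5.446 Å.
Nearest neighbors lie along the body diagonal with √3·a = 8r, so r = 0.2165 × a = 1.18 Å.

1.18 Å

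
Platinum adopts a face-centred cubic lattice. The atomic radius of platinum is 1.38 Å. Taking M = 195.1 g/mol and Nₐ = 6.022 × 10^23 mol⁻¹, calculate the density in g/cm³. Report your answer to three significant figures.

21.8 g/cm³

In an FCC lattice, atoms touch along the face diagonal, so √2·a = 4r, giving a = 3.903 Å = 3.903 × 10^-8 cm.
With Z = 4, ρ = Z·M/(N_A·a³) = 4 × 195.1 / (6.022 × 10²³ × 5.947 × 10^-23) = 21.79 g/cm³.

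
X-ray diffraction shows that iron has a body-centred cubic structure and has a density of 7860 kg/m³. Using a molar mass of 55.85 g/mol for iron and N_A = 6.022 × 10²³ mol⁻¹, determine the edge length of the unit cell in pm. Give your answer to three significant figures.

With Z = 2 atoms per BCC cell, a³ = Z·M/(N_A·ρ) = 2 × 55.85 / (6.022 × 10²³ × 7.860 g/cm³) = 2.360 × 10^-23 cm³.
a = (2.360 × 10^-23)^(1/3) = 2.868 × 10^-8 cm = 287 pm.

287 pm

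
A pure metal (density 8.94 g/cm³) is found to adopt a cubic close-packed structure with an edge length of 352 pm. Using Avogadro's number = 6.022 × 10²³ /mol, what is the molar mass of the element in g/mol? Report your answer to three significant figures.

An FCC cell has Z = 4 atoms; a = 3.520 × 10^-8 cm.
M = ρ·N_A·a³/Z = 8.94 × 6.022 × 10²³ × 4.361 × 10^-23 / 4 = 58.7 g/mol.

58.7 g/mol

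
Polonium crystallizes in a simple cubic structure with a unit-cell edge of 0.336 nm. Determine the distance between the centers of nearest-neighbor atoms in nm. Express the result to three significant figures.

0.336 nm

In a simple cubic structure, atoms touch along the cell edge, so a = 2r; the nearest-neighbor distance equals 2r = 1.000·a.
d = 1.000 × 0.336 = 0.336 nm.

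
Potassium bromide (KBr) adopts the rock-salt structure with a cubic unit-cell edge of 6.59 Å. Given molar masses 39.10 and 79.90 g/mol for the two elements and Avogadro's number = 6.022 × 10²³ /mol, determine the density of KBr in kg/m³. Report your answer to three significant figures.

2760 kg/m³

The rock-salt structure contains Z = 4 formula units per cell; M(KBr) = 39.10 + 79.90 = 119.0 g/mol.
a³ = (6.590 × 10^-8 cm)³ = 2.862 × 10^-22 cm³.
ρ = 4 × 119.0 / (6.022 × 10²³ × 2.862 × 10^-22) = 2.762 g/cm³ = 2760 kg/m³.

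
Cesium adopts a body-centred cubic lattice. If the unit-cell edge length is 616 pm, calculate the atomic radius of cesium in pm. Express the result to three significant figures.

In a BCC lattice, atoms touch along the body diagonal, so √3·a = 4r.
r = √3·a/4 = 1.7321 × 616 / 4 = 267 pm.

267 pm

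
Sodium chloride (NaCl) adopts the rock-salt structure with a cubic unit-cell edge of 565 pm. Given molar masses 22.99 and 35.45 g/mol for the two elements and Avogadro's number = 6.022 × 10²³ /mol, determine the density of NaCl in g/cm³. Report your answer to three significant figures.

2.15 g/cm³

The rock-salt structure contains Z = 4 formula units per cell; M(NaCl) = 22.99 + 35.45 = 58.44 g/mol.
a³ = (5.650 × 10^-8 cm)³ = 1.804 × 10^-22 cm³.
ρ = 4 × 58.44 / (6.022 × 10²³ × 1.804 × 10^-22) = 2.152 g/cm³.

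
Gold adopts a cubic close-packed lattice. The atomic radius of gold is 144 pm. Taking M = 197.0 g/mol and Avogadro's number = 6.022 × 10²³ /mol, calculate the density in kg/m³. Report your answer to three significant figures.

In an FCC lattice, atoms touch along the face diagonal, so √2·a = 4r, giving a = 407.3 pm = 4.073 × 10^-8 cm.
With Z = 4, ρ = Z·M/(N_A·a³) = 4 × 197.0 / (6.022 × 10²³ × 6.757 × 10^-23) = 19.37 g/cm³ = 19400 kg/m³.

19400 kg/m³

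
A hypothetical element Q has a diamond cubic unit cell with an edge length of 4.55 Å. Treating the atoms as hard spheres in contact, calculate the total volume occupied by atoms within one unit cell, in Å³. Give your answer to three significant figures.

In a diamond cubic lattice nearest neighbors lie along the body diagonal with √3·a = 8r, so r = 0.2165a = 0.9851 Å.
V_atoms = Z × (4/3)πr³ = 8 × (4/3)π × (0.9851)³ = 32.0 Å³.

32.0 Å³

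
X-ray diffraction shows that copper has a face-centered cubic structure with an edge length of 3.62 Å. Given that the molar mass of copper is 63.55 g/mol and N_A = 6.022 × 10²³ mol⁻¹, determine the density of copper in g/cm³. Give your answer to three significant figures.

An FCC unit cell contains Z = 4 atoms.
Cell volume: a³ = (3.62 Å)³ = (3.620 × 10^-8 cm)³ = 4.744 × 10^-23 cm³.
ρ = Z·M/(N_A·a³) = 4 × 63.55 / (6.022 × 10²³ × 4.744 × 10^-23) = 8.898 g/cm³.

8.90 g/cm³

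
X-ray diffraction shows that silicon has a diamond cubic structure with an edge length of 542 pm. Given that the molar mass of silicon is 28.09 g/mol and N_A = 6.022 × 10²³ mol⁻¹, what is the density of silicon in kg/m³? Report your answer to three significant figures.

A diamond cubic unit cell contains Z = 8 atoms.
Cell volume: a³ = (542 pm)³ = (5.420 × 10^-8 cm)³ = 1.592 × 10^-22 cm³.
ρ = Z·M/(N_A·a³) = 8 × 28.09 / (6.022 × 10²³ × 1.592 × 10^-22) = 2.344 g/cm³ = 2340 kg/m³.

2340 kg/m³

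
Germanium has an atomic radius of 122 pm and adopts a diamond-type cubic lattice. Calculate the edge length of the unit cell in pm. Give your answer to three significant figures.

563 pm

In a diamond cubic lattice, nearest neighbors lie along the body diagonal with √3·a = 8r.
a = 8r/√3 = 8 × 122 / 1.7321 = 563 pm.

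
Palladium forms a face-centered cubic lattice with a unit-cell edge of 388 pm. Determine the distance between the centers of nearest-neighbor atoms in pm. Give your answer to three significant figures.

In an FCC structure, atoms touch along the face diagonal, so √2·a = 4r; the nearest-neighbor distance equals 2r = 0.7071·a.
d = 0.7071 × 388 = 274 pm.

274 pm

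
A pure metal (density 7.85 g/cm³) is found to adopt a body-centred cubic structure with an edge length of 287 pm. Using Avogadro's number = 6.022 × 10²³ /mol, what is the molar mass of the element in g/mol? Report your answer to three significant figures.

55.9 g/mol

A BCC cell has Z = 2 atoms; a = 2.870 × 10^-8 cm.
M = ρ·N_A·a³/Z = 7.85 × 6.022 × 10²³ × 2.364 × 10^-23 / 2 = 55.9 g/mol.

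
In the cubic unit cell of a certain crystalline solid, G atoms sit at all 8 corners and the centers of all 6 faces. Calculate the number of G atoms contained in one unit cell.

Corner atoms are shared by 8 cells (1/8 each), face atoms by 2 (1/2 each).
Net atoms = 8 × 1/8 + 6 × 1/2 = 1 + 3 = 4.

4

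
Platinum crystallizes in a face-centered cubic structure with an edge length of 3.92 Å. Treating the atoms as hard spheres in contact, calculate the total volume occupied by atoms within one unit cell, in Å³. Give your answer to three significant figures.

44.6 Å³

In an FCC lattice atoms touch along the face diagonal, so √2·a = 4r, so r = 0.3536a = 1.386 Å.
V_atoms = Z × (4/3)πr³ = 4 × (4/3)π × (1.386)³ = 44.6 Å³.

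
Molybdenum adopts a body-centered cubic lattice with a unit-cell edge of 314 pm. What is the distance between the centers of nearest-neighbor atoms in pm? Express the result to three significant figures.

In a BCC structure, atoms touch along the body diagonal, so √3·a = 4r; the nearest-neighbor distance equals 2r = 0.8660·a.
d = 0.8660 × 314 = 272 pm.

272 pm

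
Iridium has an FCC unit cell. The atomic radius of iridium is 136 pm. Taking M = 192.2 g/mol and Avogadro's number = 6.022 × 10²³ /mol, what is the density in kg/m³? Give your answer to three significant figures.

22400 kg/m³

In an FCC lattice, atoms touch along the face diagonal, so √2·a = 4r, giving a = 384.7 pm = 3.847 × 10^-8 cm.
With Z = 4, ρ = Z·M/(N_A·a³) = 4 × 192.2 / (6.022 × 10²³ × 5.692 × 10^-23) = 22.43 g/cm³ = 22400 kg/m³.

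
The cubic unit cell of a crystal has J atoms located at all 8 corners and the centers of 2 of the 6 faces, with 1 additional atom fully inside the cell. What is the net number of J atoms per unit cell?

Corner atoms are shared by 8 cells (1/8 each), face atoms by 2 (1/2 each), interior atoms are unshared.
Net atoms = 8 × 1/8 + 2 × 1/2 + 1 = 1 + 1 + 1 = 3.

3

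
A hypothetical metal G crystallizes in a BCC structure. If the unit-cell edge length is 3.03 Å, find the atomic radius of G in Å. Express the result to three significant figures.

1.31 Å

In a BCC lattice, atoms touch along the body diagonal, so √3·a = 4r.
r = √3·a/4 = 1.7321 × 3.03 / 4 = 1.31 Å.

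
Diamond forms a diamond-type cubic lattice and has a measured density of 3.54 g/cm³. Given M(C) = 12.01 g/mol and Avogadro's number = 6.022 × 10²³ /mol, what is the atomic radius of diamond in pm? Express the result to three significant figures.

For a diamond cubic cell (Z = 8), a³ = Z·M/(N_A·ρ) = 8 × 12.01 / (6.022 × 10²³ × 3.540) = 4.507 × 10^-23 cm³, so a = 3.559 × 10^-8 cm = 355.9 pm.
Nearest neighbors lie along the body diagonal with √3·a = 8r, so r = 0.2165 × a = 77.0 pm.

77.0 pm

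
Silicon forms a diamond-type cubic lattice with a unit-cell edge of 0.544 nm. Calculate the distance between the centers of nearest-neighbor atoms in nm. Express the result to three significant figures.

In a diamond cubic structure, nearest neighbors lie along the body diagonal with √3·a = 8r; the nearest-neighbor distance equals 2r = 0.4330·a.
d = 0.4330 × 0.544 = 0.236 nm.

0.236 nm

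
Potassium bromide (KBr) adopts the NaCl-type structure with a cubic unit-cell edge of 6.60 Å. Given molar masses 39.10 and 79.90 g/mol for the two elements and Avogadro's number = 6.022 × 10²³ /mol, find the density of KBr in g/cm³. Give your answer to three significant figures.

2.75 g/cm³

The NaCl-type structure contains Z = 4 formula units per cell; M(KBr) = 39.10 + 79.90 = 119.0 g/mol.
a³ = (6.600 × 10^-8 cm)³ = 2.875 × 10^-22 cm³.
ρ = 4 × 119.0 / (6.022 × 10²³ × 2.875 × 10^-22) = 2.749 g/cm³.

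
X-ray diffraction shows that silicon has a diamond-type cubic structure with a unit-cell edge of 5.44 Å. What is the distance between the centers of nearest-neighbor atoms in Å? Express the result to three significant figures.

In a diamond cubic structure, nearest neighbors lie along the body diagonal with √3·a = 8r; the nearest-neighbor distance equals 2r = 0.4330·a.
d = 0.4330 × 5.44 = 2.36 Å.

2.36 Å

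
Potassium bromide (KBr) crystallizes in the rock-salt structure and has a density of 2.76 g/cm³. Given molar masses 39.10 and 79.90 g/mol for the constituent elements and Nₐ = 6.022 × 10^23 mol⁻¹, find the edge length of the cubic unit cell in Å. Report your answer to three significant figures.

6.59 Å

M(KBr) = 119.0 g/mol; Z = 4 formula units per cell.
a³ = Z·M/(N_A·ρ) = 4 × 119.0 / (6.022 × 10²³ × 2.76) = 2.864 × 10^-22 cm³, so a = 6.592 × 10^-8 cm = 6.59 Å.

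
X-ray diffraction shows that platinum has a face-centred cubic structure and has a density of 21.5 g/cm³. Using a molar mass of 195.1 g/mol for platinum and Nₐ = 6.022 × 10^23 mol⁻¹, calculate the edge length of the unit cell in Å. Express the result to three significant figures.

With Z = 4 atoms per FCC cell, a³ = Z·M/(N_A·ρ) = 4 × 195.1 / (6.022 × 10²³ × 21.50 g/cm³) = 6.028 × 10^-23 cm³.
a = (6.028 × 10^-23)^(1/3) = 3.921 × 10^-8 cm = 3.92 Å.

3.92 Å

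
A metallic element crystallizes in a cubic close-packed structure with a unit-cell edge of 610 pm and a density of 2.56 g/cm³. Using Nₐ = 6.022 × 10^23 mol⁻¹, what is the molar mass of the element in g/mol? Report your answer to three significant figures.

An FCC cell has Z = 4 atoms; a = 6.100 × 10^-8 cm.
M = ρ·N_A·a³/Z = 2.56 × 6.022 × 10²³ × 2.270 × 10^-22 / 4 = 87.5 g/mol.

87.5 g/mol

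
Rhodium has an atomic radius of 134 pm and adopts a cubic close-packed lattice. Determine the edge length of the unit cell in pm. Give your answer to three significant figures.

379 pm

In an FCC lattice, atoms touch along the face diagonal, so √2·a = 4r.
a = 4r/√2 = 4 × 134 / 1.4142 = 379 pm.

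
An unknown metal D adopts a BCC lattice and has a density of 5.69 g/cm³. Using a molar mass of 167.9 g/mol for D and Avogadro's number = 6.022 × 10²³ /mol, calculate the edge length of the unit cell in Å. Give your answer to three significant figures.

4.61 Å

With Z = 2 atoms per BCC cell, a³ = Z·M/(N_A·ρ) = 2 × 167.9 / (6.022 × 10²³ × 5.690 g/cm³) = 9.800 × 10^-23 cm³.
a = (9.800 × 10^-23)^(1/3) = 4.610 × 10^-8 cm = 4.61 Å.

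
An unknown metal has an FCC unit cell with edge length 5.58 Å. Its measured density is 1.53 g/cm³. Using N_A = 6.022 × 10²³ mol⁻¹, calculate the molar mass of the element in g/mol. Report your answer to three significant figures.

40.0 g/mol

An FCC cell has Z = 4 atoms; a = 5.580 × 10^-8 cm.
M = ρ·N_A·a³/Z = 1.53 × 6.022 × 10²³ × 1.737 × 10^-22 / 4 = 40.0 g/mol.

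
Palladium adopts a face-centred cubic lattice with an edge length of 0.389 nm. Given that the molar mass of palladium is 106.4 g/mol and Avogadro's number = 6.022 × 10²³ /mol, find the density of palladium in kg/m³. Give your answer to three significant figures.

An FCC unit cell contains Z = 4 atoms.
Cell volume: a³ = (0.389 nm)³ = (3.890 × 10^-8 cm)³ = 5.886 × 10^-23 cm³.
ρ = Z·M/(N_A·a³) = 4 × 106.4 / (6.022 × 10²³ × 5.886 × 10^-23) = 12.01 g/cm³ = 12000 kg/m³.

12000 kg/m³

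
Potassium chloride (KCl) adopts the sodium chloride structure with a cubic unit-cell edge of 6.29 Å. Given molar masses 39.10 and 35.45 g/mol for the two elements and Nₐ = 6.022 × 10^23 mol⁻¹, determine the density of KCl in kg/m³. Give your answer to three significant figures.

The sodium chloride structure contains Z = 4 formula units per cell; M(KCl) = 39.10 + 35.45 = 74.55 g/mol.
a³ = (6.290 × 10^-8 cm)³ = 2.489 × 10^-22 cm³.
ρ = 4 × 74.55 / (6.022 × 10²³ × 2.489 × 10^-22) = 1.990 g/cm³ = 1990 kg/m³.

1990 kg/m³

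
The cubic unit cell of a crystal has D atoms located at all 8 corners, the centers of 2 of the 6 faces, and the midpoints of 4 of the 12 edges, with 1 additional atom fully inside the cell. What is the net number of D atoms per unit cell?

Corner atoms are shared by 8 cells (1/8 each), face atoms by 2 (1/2 each), edge atoms by 4 (1/4 each), interior atoms are unshared.
Net atoms = 8 × 1/8 + 2 × 1/2 + 4 × 1/4 + 1 = 1 + 1 + 1 + 1 = 4.

4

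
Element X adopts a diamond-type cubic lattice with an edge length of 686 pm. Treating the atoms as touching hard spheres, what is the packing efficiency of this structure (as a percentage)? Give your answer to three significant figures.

34.0%

In a diamond cubic lattice nearest neighbors lie along the body diagonal with √3·a = 8r, so r = 0.2165a = 148.5 pm.
Packing fraction = Z·(4/3)πr³ / a³ = 8 × (4/3)π × (148.5)³ / (686)³ = 0.3401 = 34.0%.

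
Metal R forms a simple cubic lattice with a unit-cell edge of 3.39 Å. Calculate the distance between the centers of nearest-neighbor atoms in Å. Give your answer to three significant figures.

In a simple cubic structure, atoms touch along the cell edge, so a = 2r; the nearest-neighbor distance equals 2r = 1.000·a.
d = 1.000 × 3.39 = 3.39 Å.

3.39 Å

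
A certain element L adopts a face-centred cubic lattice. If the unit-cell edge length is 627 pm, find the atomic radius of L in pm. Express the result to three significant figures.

222 pm

In an FCC lattice, atoms touch along the face diagonal, so √2·a = 4r.
r = √2·a/4 = 1.4142 × 627 / 4 = 222 pm.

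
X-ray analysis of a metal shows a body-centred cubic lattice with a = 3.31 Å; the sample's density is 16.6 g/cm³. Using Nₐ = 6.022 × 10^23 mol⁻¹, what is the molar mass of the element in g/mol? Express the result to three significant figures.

A BCC cell has Z = 2 atoms; a = 3.310 × 10^-8 cm.
M = ρ·N_A·a³/Z = 16.6 × 6.022 × 10²³ × 3.626 × 10^-23 / 2 = 181 g/mol.

181 g/mol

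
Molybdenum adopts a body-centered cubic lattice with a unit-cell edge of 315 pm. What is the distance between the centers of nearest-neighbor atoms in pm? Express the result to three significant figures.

In a BCC structure, atoms touch along the body diagonal, so √3·a = 4r; the nearest-neighbor distance equals 2r = 0.8660·a.
d = 0.8660 × 315 = 273 pm.

273 pm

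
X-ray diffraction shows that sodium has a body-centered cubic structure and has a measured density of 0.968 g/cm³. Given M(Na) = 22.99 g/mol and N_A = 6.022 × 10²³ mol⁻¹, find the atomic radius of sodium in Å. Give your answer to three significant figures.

1.86 Å

For a BCC cell (Z = 2), a³ = Z·M/(N_A·ρ) = 2 × 22.99 / (6.022 × 10²³ × 0.9680) = 7.888 × 10^-23 cm³, so a = 4.289 × 10^-8 cm = 4.289 Å.
Atoms touch along the body diagonal, so √3·a = 4r, so r = 0.4330 × a = 1.86 Å.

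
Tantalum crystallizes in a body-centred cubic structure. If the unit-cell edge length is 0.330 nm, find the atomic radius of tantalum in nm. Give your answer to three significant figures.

In a BCC lattice, atoms touch along the body diagonal, so √3·a = 4r.
r = √3·a/4 = 1.7321 × 0.330 / 4 = 0.143 nm.

0.143 nm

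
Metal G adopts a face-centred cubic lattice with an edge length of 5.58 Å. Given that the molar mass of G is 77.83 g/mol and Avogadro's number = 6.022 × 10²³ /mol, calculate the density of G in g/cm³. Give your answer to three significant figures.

An FCC unit cell contains Z = 4 atoms.
Cell volume: a³ = (5.58 Å)³ = (5.580 × 10^-8 cm)³ = 1.737 × 10^-22 cm³.
ρ = Z·M/(N_A·a³) = 4 × 77.83 / (6.022 × 10²³ × 1.737 × 10^-22) = 2.976 g/cm³.

2.98 g/cm³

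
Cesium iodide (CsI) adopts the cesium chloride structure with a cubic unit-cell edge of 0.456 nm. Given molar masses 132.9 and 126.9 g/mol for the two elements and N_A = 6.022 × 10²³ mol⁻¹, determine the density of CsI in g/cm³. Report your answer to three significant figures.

4.55 g/cm³

The cesium chloride structure contains Z = 1 formula unit per cell; M(CsI) = 132.9 + 126.9 = 259.8 g/mol.
a³ = (4.560 × 10^-8 cm)³ = 9.482 × 10^-23 cm³.
ρ = 1 × 259.8 / (6.022 × 10²³ × 9.482 × 10^-23) = 4.550 g/cm³.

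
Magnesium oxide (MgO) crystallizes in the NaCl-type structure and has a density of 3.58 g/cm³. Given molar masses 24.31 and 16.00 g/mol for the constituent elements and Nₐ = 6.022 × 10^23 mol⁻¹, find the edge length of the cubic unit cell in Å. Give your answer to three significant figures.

4.21 Å

M(MgO) = 40.31 g/mol; Z = 4 formula units per cell.
a³ = Z·M/(N_A·ρ) = 4 × 40.31 / (6.022 × 10²³ × 3.58) = 7.479 × 10^-23 cm³, so a = 4.213 × 10^-8 cm = 4.21 Å.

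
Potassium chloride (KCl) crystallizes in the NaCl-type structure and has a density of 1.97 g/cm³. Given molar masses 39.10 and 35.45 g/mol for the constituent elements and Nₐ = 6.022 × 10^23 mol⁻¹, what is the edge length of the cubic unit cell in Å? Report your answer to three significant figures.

6.31 Å

M(KCl) = 74.55 g/mol; Z = 4 formula units per cell.
a³ = Z·M/(N_A·ρ) = 4 × 74.55 / (6.022 × 10²³ × 1.97) = 2.514 × 10^-22 cm³, so a = 6.311 × 10^-8 cm = 6.31 Å.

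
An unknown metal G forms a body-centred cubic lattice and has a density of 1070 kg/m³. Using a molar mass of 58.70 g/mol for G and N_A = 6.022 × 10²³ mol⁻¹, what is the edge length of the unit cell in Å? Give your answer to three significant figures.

5.67 Å

With Z = 2 atoms per BCC cell, a³ = Z·M/(N_A·ρ) = 2 × 58.70 / (6.022 × 10²³ × 1.070 g/cm³) = 1.822 × 10^-22 cm³.
a = (1.822 × 10^-22)^(1/3) = 5.669 × 10^-8 cm = 5.67 Å.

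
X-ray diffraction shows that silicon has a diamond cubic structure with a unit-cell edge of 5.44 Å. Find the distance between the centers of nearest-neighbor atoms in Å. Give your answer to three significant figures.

In a diamond cubic structure, nearest neighbors lie along the body diagonal with √3·a = 8r; the nearest-neighbor distance equals 2r = 0.4330·a.
d = 0.4330 × 5.44 = 2.36 Å.

2.36 Å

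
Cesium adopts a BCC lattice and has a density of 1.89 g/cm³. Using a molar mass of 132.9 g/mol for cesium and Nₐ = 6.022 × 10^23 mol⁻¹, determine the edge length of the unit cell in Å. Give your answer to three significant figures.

6.16 Å

With Z = 2 atoms per BCC cell, a³ = Z·M/(N_A·ρ) = 2 × 132.9 / (6.022 × 10²³ × 1.890 g/cm³) = 2.335 × 10^-22 cm³.
a = (2.335 × 10^-22)^(1/3) = 6.158 × 10^-8 cm = 6.16 Å.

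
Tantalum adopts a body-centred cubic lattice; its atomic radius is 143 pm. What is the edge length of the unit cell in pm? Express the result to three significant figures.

In a BCC lattice, atoms touch along the body diagonal, so √3·a = 4r.
a = 4r/√3 = 4 × 143 / 1.7321 = 330 pm.

330 pm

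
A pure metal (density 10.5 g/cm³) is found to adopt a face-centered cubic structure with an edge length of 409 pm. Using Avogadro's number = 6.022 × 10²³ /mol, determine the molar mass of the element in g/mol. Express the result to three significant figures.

108 g/mol

An FCC cell has Z = 4 atoms; a = 4.090 × 10^-8 cm.
M = ρ·N_A·a³/Z = 10.5 × 6.022 × 10²³ × 6.842 × 10^-23 / 4 = 108 g/mol.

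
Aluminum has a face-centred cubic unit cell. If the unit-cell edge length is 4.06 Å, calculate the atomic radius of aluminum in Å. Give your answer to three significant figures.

1.44 Å

In an FCC lattice, atoms touch along the face diagonal, so √2·a = 4r.
r = √2·a/4 = 1.4142 × 4.06 / 4 = 1.44 Å.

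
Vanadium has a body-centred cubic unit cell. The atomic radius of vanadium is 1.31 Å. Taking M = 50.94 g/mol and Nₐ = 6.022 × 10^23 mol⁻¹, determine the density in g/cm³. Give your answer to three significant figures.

6.11 g/cm³

In a BCC lattice, atoms touch along the body diagonal, so √3·a = 4r, giving a = 3.025 Å = 3.025 × 10^-8 cm.
With Z = 2, ρ = Z·M/(N_A·a³) = 2 × 50.94 / (6.022 × 10²³ × 2.769 × 10^-23) = 6.110 g/cm³.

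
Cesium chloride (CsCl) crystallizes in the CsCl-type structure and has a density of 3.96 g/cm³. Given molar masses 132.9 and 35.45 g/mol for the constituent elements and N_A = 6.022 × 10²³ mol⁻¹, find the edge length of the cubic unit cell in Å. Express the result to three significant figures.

M(CsCl) = 168.35 g/mol; Z = 1 formula unit per cell.
a³ = Z·M/(N_A·ρ) = 1 × 168.35 / (6.022 × 10²³ × 3.96) = 7.060 × 10^-23 cm³, so a = 4.133 × 10^-8 cm = 4.13 Å.

4.13 Å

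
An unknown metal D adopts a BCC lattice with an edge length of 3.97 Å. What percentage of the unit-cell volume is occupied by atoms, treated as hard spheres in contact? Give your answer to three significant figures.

68.0%

In a BCC lattice atoms touch along the body diagonal, so √3·a = 4r, so r = 0.4330a = 1.719 Å.
Packing fraction = Z·(4/3)πr³ / a³ = 2 × (4/3)π × (1.719)³ / (3.97)³ = 0.6802 = 68.0%.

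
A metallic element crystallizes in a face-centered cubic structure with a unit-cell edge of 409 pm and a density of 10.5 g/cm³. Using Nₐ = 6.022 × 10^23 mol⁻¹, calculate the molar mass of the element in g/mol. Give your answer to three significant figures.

108 g/mol

An FCC cell has Z = 4 atoms; a = 4.090 × 10^-8 cm.
M = ρ·N_A·a³/Z = 10.5 × 6.022 × 10²³ × 6.842 × 10^-23 / 4 = 108 g/mol.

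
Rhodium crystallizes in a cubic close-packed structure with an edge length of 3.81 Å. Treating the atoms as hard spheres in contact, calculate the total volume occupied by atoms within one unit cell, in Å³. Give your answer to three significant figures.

In an FCC lattice atoms touch along the face diagonal, so √2·a = 4r, so r = 0.3536a = 1.347 Å.
V_atoms = Z × (4/3)πr³ = 4 × (4/3)π × (1.347)³ = 41.0 Å³.

41.0 Å³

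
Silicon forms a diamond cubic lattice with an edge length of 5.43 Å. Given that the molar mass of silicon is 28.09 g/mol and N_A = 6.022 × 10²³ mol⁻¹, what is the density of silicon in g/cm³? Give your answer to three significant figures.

A diamond cubic unit cell contains Z = 8 atoms.
Cell volume: a³ = (5.43 Å)³ = (5.430 × 10^-8 cm)³ = 1.601 × 10^-22 cm³.
ρ = Z·M/(N_A·a³) = 8 × 28.09 / (6.022 × 10²³ × 1.601 × 10^-22) = 2.331 g/cm³.

2.33 g/cm³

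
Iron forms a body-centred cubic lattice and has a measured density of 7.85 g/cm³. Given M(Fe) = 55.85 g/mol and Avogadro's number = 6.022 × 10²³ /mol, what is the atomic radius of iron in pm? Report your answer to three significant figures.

For a BCC cell (Z = 2), a³ = Z·M/(N_A·ρ) = 2 × 55.85 / (6.022 × 10²³ × 7.850) = 2.363 × 10^-23 cm³, so a = 2.870 × 10^-8 cm = 287.0 pm.
Atoms touch along the body diagonal, so √3·a = 4r, so r = 0.4330 × a = 124 pm.

124 pm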